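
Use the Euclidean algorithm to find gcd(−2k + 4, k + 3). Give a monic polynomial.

1

By polynomial division,
  −2k + 4 = (−2)(k + 3) + (10)
  k + 3 = ((1/10)k + 3/10)(10) + (0)
The last nonzero remainder is the constant 10, so the polynomials are coprime and gcd = 1.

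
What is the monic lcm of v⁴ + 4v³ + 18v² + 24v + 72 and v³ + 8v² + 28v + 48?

v⁵ + 8v⁴ + 34v³ + 96v² + 168v + 288

Apply the Euclidean algorithm:
  v⁴ + 4v³ + 18v² + 24v + 72 = (v − 4)(v³ + 8v² + 28v + 48) + (22v² + 88v + 264)
  v³ + 8v² + 28v + 48 = ((1/22)v + 2/11)(22v² + 88v + 264) + (0)
Last nonzero remainder: 22v² + 88v + 264. Dividing through by 22 gives the monic gcd v² + 4v + 12.
Then lcm(f, g) = f·g / gcd(f, g); expanding and making the result monic gives the answer.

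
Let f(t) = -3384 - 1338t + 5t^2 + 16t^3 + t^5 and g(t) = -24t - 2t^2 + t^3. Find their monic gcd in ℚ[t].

Euclidean algorithm in ℚ[t]:
  t^5 + 16t^3 + 5t^2 - 1338t - 3384 = (t^2 + 2t + 44)(t^3 - 2t^2 - 24t) + (141t^2 - 282t - 3384)
  t^3 - 2t^2 - 24t = ((1/141)t)(141t^2 - 282t - 3384) + (0)
Last nonzero remainder: 141t^2 - 282t - 3384. Dividing through by 141 gives the monic gcd t^2 - 2t - 24.

-24 - 2t + t^2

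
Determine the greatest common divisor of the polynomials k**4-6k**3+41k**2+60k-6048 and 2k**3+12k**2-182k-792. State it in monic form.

Apply the Euclidean algorithm:
  k**4-6k**3+41k**2+60k-6048 = ((1/2)k-6)(2k**3+12k**2-182k-792) + (204k**2-636k-10800)
  2k**3+12k**2-182k-792 = ((1/102)k+155/1734)(204k**2-636k-10800) + (-(5568/289)k+50112/289)
  204k**2-636k-10800 = (-(4913/464)k-7225/116)(-(5568/289)k+50112/289) + (0)
Last nonzero remainder: -(5568/289)k+50112/289. Dividing through by -5568/289 gives the monic gcd k-9.

k-9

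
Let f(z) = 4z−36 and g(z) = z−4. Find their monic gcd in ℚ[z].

1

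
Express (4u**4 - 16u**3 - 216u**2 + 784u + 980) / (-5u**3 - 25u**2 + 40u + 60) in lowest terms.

Repeated division with remainder:
  4u**4 - 16u**3 - 216u**2 + 784u + 980 = (-(4/5)u + 36/5)(-5u**3 - 25u**2 + 40u + 60) + (-4u**2 + 544u + 548)
  -5u**3 - 25u**2 + 40u + 60 = ((5/4)u + 705/4)(-4u**2 + 544u + 548) + (-96525u - 96525)
  -4u**2 + 544u + 548 = ((4/96525)u - 548/96525)(-96525u - 96525) + (0)
Last nonzero remainder: -96525u - 96525. Dividing through by -96525 gives the monic gcd u + 1.
Cancel u + 1 from numerator and denominator to get the reduced form.

(-4u**3 + 20u**2 + 196u - 980)/(5u**2 + 20u - 60)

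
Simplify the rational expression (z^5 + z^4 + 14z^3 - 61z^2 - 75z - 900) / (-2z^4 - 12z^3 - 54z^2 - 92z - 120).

(-z^3 + 3z^2 - 11z + 60)/(2z^2 + 4z + 8)

By polynomial division,
  z^5 + z^4 + 14z^3 - 61z^2 - 75z - 900 = (-(1/2)z + 5/2)(-2z^4 - 12z^3 - 54z^2 - 92z - 120) + (17z^3 + 28z^2 + 95z - 600)
  -2z^4 - 12z^3 - 54z^2 - 92z - 120 = (-(2/17)z - 148/289)(17z^3 + 28z^2 + 95z - 600) + (-(8232/289)z^2 - (32928/289)z - 123480/289)
  17z^3 + 28z^2 + 95z - 600 = (-(4913/8232)z + 1445/1029)(-(8232/289)z^2 - (32928/289)z - 123480/289) + (0)
Last nonzero remainder: -(8232/289)z^2 - (32928/289)z - 123480/289. Dividing through by -8232/289 gives the monic gcd z^2 + 4z + 15.
Cancel z^2 + 4z + 15 from numerator and denominator to get the reduced form.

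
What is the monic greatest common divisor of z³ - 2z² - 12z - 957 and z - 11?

z - 11

Euclidean algorithm in ℚ[z]:
  z³ - 2z² - 12z - 957 = (z² + 9z + 87)(z - 11) + (0)
The last nonzero remainder z - 11 is already monic.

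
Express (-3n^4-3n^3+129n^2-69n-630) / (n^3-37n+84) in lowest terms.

(-3n^2+9n+30)/(n-4)

Euclidean algorithm in ℚ[n]:
  -3n^4-3n^3+129n^2-69n-630 = (-3n-3)(n^3-37n+84) + (18n^2+72n-378)
  n^3-37n+84 = ((1/18)n-2/9)(18n^2+72n-378) + (0)
Last nonzero remainder: 18n^2+72n-378. Dividing through by 18 gives the monic gcd n^2+4n-21.
Cancel n^2+4n-21 from numerator and denominator to get the reduced form.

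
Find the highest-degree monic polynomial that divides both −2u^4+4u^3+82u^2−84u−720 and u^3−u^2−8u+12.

Euclidean algorithm in ℚ[u]:
  −2u^4+4u^3+82u^2−84u−720 = (−2u+2)(u^3−u^2−8u+12) + (68u^2−44u−744)
  u^3−u^2−8u+12 = ((1/68)u−3/578)(68u^2−44u−744) + ((784/289)u+2352/289)
  68u^2−44u−744 = ((4913/196)u−8959/98)((784/289)u+2352/289) + (0)
Last nonzero remainder: (784/289)u+2352/289. Dividing through by 784/289 gives the monic gcd u+3.

u+3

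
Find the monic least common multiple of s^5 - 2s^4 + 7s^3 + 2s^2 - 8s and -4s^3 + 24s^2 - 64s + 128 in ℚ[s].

Euclidean algorithm in ℚ[s]:
  s^5 - 2s^4 + 7s^3 + 2s^2 - 8s = (-(1/4)s^2 - s - 15/4)(-4s^3 + 24s^2 - 64s + 128) + (60s^2 - 120s + 480)
  -4s^3 + 24s^2 - 64s + 128 = (-(1/15)s + 4/15)(60s^2 - 120s + 480) + (0)
Last nonzero remainder: 60s^2 - 120s + 480. Dividing through by 60 gives the monic gcd s^2 - 2s + 8.
Then lcm(f, g) = f·g / gcd(f, g); expanding and making the result monic gives the answer.

s^6 - 6s^5 + 15s^4 - 26s^3 - 16s^2 + 32s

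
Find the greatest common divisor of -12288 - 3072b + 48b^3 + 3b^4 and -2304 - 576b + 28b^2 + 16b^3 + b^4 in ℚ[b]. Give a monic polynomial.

Euclidean algorithm in ℚ[b]:
  3b^4 + 48b^3 - 3072b - 12288 = (3)(b^4 + 16b^3 + 28b^2 - 576b - 2304) + (-84b^2 - 1344b - 5376)
  b^4 + 16b^3 + 28b^2 - 576b - 2304 = (-(1/84)b^2 + 3/7)(-84b^2 - 1344b - 5376) + (0)
Last nonzero remainder: -84b^2 - 1344b - 5376. Dividing through by -84 gives the monic gcd b^2 + 16b + 64.

64 + 16b + b^2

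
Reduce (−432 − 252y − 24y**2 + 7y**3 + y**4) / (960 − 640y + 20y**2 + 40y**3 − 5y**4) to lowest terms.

(−18 − 9y − y**2)/(40 − 30y + 5y**2)

Apply the Euclidean algorithm:
  y**4 + 7y**3 − 24y**2 − 252y − 432 = (−1/5)(−5y**4 + 40y**3 + 20y**2 − 640y + 960) + (15y**3 − 20y**2 − 380y − 240)
  −5y**4 + 40y**3 + 20y**2 − 640y + 960 = (−(1/3)y + 20/9)(15y**3 − 20y**2 − 380y − 240) + (−(560/9)y**2 + (1120/9)y + 4480/3)
  15y**3 − 20y**2 − 380y − 240 = (−(27/112)y − 9/56)(−(560/9)y**2 + (1120/9)y + 4480/3) + (0)
Last nonzero remainder: −(560/9)y**2 + (1120/9)y + 4480/3. Dividing through by −560/9 gives the monic gcd y**2 − 2y − 24.
Cancel y**2 − 2y − 24 from numerator and denominator to get the reduced form.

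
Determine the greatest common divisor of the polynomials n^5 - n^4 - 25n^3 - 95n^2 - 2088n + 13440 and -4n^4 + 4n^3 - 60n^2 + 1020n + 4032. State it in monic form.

n^3 - 4n^2 + 27n - 336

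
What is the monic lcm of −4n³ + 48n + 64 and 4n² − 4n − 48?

By polynomial division,
  −4n³ + 48n + 64 = (−n − 1)(4n² − 4n − 48) + (−4n + 16)
  4n² − 4n − 48 = (−n − 3)(−4n + 16) + (0)
Last nonzero remainder: −4n + 16. Dividing through by −4 gives the monic gcd n − 4.
Then lcm(f, g) = f·g / gcd(f, g); expanding and making the result monic gives the answer.

n⁴ + 3n³ − 12n² − 52n − 48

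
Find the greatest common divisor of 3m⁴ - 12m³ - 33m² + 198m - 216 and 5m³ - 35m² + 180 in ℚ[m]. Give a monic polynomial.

By polynomial division,
  3m⁴ - 12m³ - 33m² + 198m - 216 = ((3/5)m + 9/5)(5m³ - 35m² + 180) + (30m² + 90m - 540)
  5m³ - 35m² + 180 = ((1/6)m - 5/3)(30m² + 90m - 540) + (240m - 720)
  30m² + 90m - 540 = ((1/8)m + 3/4)(240m - 720) + (0)
Last nonzero remainder: 240m - 720. Dividing through by 240 gives the monic gcd m - 3.

m - 3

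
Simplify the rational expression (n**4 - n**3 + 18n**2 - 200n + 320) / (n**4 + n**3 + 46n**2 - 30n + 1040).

(n**2 - 6n + 8)/(n**2 - 4n + 26)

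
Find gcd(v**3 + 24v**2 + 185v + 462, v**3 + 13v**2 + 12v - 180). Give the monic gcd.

Euclidean algorithm in ℚ[v]:
  v**3 + 24v**2 + 185v + 462 = (v**3 + 13v**2 + 12v - 180) + (11v**2 + 173v + 642)
  v**3 + 13v**2 + 12v - 180 = ((1/11)v - 30/121)(11v**2 + 173v + 642) + (-(420/121)v - 2520/121)
  11v**2 + 173v + 642 = (-(1331/420)v - 12947/420)(-(420/121)v - 2520/121) + (0)
Last nonzero remainder: -(420/121)v - 2520/121. Dividing through by -420/121 gives the monic gcd v + 6.

v + 6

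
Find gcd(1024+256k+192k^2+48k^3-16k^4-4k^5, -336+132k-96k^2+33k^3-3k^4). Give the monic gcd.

-16+4k-4k^2+k^3

Repeated division with remainder:
  -4k^5-16k^4+48k^3+192k^2+256k+1024 = ((4/3)k+20)(-3k^4+33k^3-96k^2+132k-336) + (-484k^3+1936k^2-1936k+7744)
  -3k^4+33k^3-96k^2+132k-336 = ((3/484)k-21/484)(-484k^3+1936k^2-1936k+7744) + (0)
Last nonzero remainder: -484k^3+1936k^2-1936k+7744. Dividing through by -484 gives the monic gcd k^3-4k^2+4k-16.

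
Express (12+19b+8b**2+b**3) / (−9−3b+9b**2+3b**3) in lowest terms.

(4+b)/(−3+3b)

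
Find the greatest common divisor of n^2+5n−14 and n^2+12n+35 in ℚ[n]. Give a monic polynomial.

By polynomial division,
  n^2+5n−14 = (n^2+12n+35) + (−7n−49)
  n^2+12n+35 = (−(1/7)n−5/7)(−7n−49) + (0)
Last nonzero remainder: −7n−49. Dividing through by −7 gives the monic gcd n+7.

n+7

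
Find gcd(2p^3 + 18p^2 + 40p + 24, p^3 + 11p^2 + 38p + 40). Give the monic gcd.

By polynomial division,
  2p^3 + 18p^2 + 40p + 24 = (2)(p^3 + 11p^2 + 38p + 40) + (−4p^2 − 36p − 56)
  p^3 + 11p^2 + 38p + 40 = (−(1/4)p − 1/2)(−4p^2 − 36p − 56) + (6p + 12)
  −4p^2 − 36p − 56 = (−(2/3)p − 14/3)(6p + 12) + (0)
Last nonzero remainder: 6p + 12. Dividing through by 6 gives the monic gcd p + 2.

p + 2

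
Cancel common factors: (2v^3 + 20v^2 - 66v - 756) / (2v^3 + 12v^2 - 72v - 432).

(v^2 + 16v + 63)/(v^2 + 12v + 36)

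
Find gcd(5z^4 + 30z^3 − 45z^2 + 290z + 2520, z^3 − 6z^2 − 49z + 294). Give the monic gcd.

Repeated division with remainder:
  5z^4 + 30z^3 − 45z^2 + 290z + 2520 = (5z + 60)(z^3 − 6z^2 − 49z + 294) + (560z^2 + 1760z − 15120)
  z^3 − 6z^2 − 49z + 294 = ((1/560)z − 4/245)(560z^2 + 1760z − 15120) + ((330/49)z + 330/7)
  560z^2 + 1760z − 15120 = ((2744/33)z − 3528/11)((330/49)z + 330/7) + (0)
Last nonzero remainder: (330/49)z + 330/7. Dividing through by 330/49 gives the monic gcd z + 7.

z + 7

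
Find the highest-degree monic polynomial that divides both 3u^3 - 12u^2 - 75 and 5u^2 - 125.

u - 5

Repeated division with remainder:
  3u^3 - 12u^2 - 75 = ((3/5)u - 12/5)(5u^2 - 125) + (75u - 375)
  5u^2 - 125 = ((1/15)u + 1/3)(75u - 375) + (0)
Last nonzero remainder: 75u - 375. Dividing through by 75 gives the monic gcd u - 5.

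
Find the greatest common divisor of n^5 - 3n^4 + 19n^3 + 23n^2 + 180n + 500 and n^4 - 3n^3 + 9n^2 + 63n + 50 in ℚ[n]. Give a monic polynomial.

n^3 - 4n^2 + 13n + 50

Apply the Euclidean algorithm:
  n^5 - 3n^4 + 19n^3 + 23n^2 + 180n + 500 = (n)(n^4 - 3n^3 + 9n^2 + 63n + 50) + (10n^3 - 40n^2 + 130n + 500)
  n^4 - 3n^3 + 9n^2 + 63n + 50 = ((1/10)n + 1/10)(10n^3 - 40n^2 + 130n + 500) + (0)
Last nonzero remainder: 10n^3 - 40n^2 + 130n + 500. Dividing through by 10 gives the monic gcd n^3 - 4n^2 + 13n + 50.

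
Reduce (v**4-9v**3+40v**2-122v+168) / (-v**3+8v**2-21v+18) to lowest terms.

(-v**3+6v**2-22v+56)/(v**2-5v+6)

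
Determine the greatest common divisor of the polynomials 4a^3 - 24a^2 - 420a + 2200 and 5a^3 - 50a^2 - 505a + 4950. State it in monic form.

By polynomial division,
  4a^3 - 24a^2 - 420a + 2200 = (4/5)(5a^3 - 50a^2 - 505a + 4950) + (16a^2 - 16a - 1760)
  5a^3 - 50a^2 - 505a + 4950 = ((5/16)a - 45/16)(16a^2 - 16a - 1760) + (0)
Last nonzero remainder: 16a^2 - 16a - 1760. Dividing through by 16 gives the monic gcd a^2 - a - 110.

a^2 - a - 110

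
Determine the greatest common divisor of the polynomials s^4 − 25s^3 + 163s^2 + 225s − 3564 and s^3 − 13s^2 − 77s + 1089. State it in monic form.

s − 11

Euclidean algorithm in ℚ[s]:
  s^4 − 25s^3 + 163s^2 + 225s − 3564 = (s − 12)(s^3 − 13s^2 − 77s + 1089) + (84s^2 − 1788s + 9504)
  s^3 − 13s^2 − 77s + 1089 = ((1/84)s + 29/294)(84s^2 − 1788s + 9504) + (−(675/49)s + 7425/49)
  84s^2 − 1788s + 9504 = (−(1372/225)s + 1568/25)(−(675/49)s + 7425/49) + (0)
Last nonzero remainder: −(675/49)s + 7425/49. Dividing through by −675/49 gives the monic gcd s − 11.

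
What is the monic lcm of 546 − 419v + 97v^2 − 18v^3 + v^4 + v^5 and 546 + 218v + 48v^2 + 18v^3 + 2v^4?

Repeated division with remainder:
  v^5 + v^4 − 18v^3 + 97v^2 − 419v + 546 = ((1/2)v − 4)(2v^4 + 18v^3 + 48v^2 + 218v + 546) + (30v^3 + 180v^2 + 180v + 2730)
  2v^4 + 18v^3 + 48v^2 + 218v + 546 = ((1/15)v + 1/5)(30v^3 + 180v^2 + 180v + 2730) + (0)
Last nonzero remainder: 30v^3 + 180v^2 + 180v + 2730. Dividing through by 30 gives the monic gcd v^3 + 6v^2 + 6v + 91.
Then lcm(f, g) = f·g / gcd(f, g); expanding and making the result monic gives the answer.

1638 − 711v − 128v^2 + 43v^3 − 15v^4 + 4v^5 + v^6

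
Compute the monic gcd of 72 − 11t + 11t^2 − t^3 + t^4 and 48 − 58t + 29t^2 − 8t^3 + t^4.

Euclidean algorithm in ℚ[t]:
  t^4 − t^3 + 11t^2 − 11t + 72 = (t^4 − 8t^3 + 29t^2 − 58t + 48) + (7t^3 − 18t^2 + 47t + 24)
  t^4 − 8t^3 + 29t^2 − 58t + 48 = ((1/7)t − 38/49)(7t^3 − 18t^2 + 47t + 24) + ((408/49)t^2 − (1224/49)t + 3264/49)
  7t^3 − 18t^2 + 47t + 24 = ((343/408)t + 49/136)((408/49)t^2 − (1224/49)t + 3264/49) + (0)
Last nonzero remainder: (408/49)t^2 − (1224/49)t + 3264/49. Dividing through by 408/49 gives the monic gcd t^2 − 3t + 8.

8 − 3t + t^2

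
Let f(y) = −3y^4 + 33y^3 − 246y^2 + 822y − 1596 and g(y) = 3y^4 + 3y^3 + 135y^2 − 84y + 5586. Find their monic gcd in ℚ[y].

y^2 − 6y + 38

Apply the Euclidean algorithm:
  −3y^4 + 33y^3 − 246y^2 + 822y − 1596 = (−1)(3y^4 + 3y^3 + 135y^2 − 84y + 5586) + (36y^3 − 111y^2 + 738y + 3990)
  3y^4 + 3y^3 + 135y^2 − 84y + 5586 = ((1/12)y + 49/144)(36y^3 − 111y^2 + 738y + 3990) + ((5341/48)y^2 − (5341/8)y + 101479/24)
  36y^3 − 111y^2 + 738y + 3990 = ((1728/5341)y + 720/763)((5341/48)y^2 − (5341/8)y + 101479/24) + (0)
Last nonzero remainder: (5341/48)y^2 − (5341/8)y + 101479/24. Dividing through by 5341/48 gives the monic gcd y^2 − 6y + 38.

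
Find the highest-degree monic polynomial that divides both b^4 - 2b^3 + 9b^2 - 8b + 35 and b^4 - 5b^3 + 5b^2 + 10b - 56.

Apply the Euclidean algorithm:
  b^4 - 2b^3 + 9b^2 - 8b + 35 = (b^4 - 5b^3 + 5b^2 + 10b - 56) + (3b^3 + 4b^2 - 18b + 91)
  b^4 - 5b^3 + 5b^2 + 10b - 56 = ((1/3)b - 19/9)(3b^3 + 4b^2 - 18b + 91) + ((175/9)b^2 - (175/3)b + 1225/9)
  3b^3 + 4b^2 - 18b + 91 = ((27/175)b + 117/175)((175/9)b^2 - (175/3)b + 1225/9) + (0)
Last nonzero remainder: (175/9)b^2 - (175/3)b + 1225/9. Dividing through by 175/9 gives the monic gcd b^2 - 3b + 7.

b^2 - 3b + 7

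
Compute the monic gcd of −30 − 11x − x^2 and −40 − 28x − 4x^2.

5 + x

Repeated division with remainder:
  −x^2 − 11x − 30 = (1/4)(−4x^2 − 28x − 40) + (−4x − 20)
  −4x^2 − 28x − 40 = (x + 2)(−4x − 20) + (0)
Last nonzero remainder: −4x − 20. Dividing through by −4 gives the monic gcd x + 5.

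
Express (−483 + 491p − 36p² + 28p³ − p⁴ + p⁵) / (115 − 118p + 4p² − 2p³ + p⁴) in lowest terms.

Euclidean algorithm in ℚ[p]:
  p⁵ − p⁴ + 28p³ − 36p² + 491p − 483 = (p + 1)(p⁴ − 2p³ + 4p² − 118p + 115) + (26p³ + 78p² + 494p − 598)
  p⁴ − 2p³ + 4p² − 118p + 115 = ((1/26)p − 5/26)(26p³ + 78p² + 494p − 598) + (0)
Last nonzero remainder: 26p³ + 78p² + 494p − 598. Dividing through by 26 gives the monic gcd p³ + 3p² + 19p − 23.
Cancel p³ + 3p² + 19p − 23 from numerator and denominator to get the reduced form.

(21 − 4p + p²)/(−5 + p)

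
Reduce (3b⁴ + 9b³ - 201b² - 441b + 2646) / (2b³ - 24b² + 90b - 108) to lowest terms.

(3b³ + 18b² - 147b - 882)/(2b² - 18b + 36)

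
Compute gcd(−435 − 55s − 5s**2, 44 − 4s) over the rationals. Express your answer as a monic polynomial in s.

By polynomial division,
  −5s**2 − 55s − 435 = ((5/4)s + 55/2)(−4s + 44) + (−1645)
  −4s + 44 = ((4/1645)s − 44/1645)(−1645) + (0)
The last nonzero remainder is the constant −1645, so the polynomials are coprime and gcd = 1.

1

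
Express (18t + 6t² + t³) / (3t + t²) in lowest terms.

Euclidean algorithm in ℚ[t]:
  t³ + 6t² + 18t = (t + 3)(t² + 3t) + (9t)
  t² + 3t = ((1/9)t + 1/3)(9t) + (0)
Last nonzero remainder: 9t. Dividing through by 9 gives the monic gcd t.
Cancel t from numerator and denominator to get the reduced form.

(18 + 6t + t²)/(3 + t)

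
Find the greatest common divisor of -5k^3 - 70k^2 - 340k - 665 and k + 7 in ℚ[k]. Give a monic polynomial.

k + 7

By polynomial division,
  -5k^3 - 70k^2 - 340k - 665 = (-5k^2 - 35k - 95)(k + 7) + (0)
The last nonzero remainder k + 7 is already monic.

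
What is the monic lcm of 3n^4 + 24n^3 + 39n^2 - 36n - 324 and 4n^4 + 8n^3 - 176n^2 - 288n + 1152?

By polynomial division,
  3n^4 + 24n^3 + 39n^2 - 36n - 324 = (3/4)(4n^4 + 8n^3 - 176n^2 - 288n + 1152) + (18n^3 + 171n^2 + 180n - 1188)
  4n^4 + 8n^3 - 176n^2 - 288n + 1152 = ((2/9)n - 5/3)(18n^3 + 171n^2 + 180n - 1188) + (69n^2 + 276n - 828)
  18n^3 + 171n^2 + 180n - 1188 = ((6/23)n + 33/23)(69n^2 + 276n - 828) + (0)
Last nonzero remainder: 69n^2 + 276n - 828. Dividing through by 69 gives the monic gcd n^2 + 4n - 12.
Then lcm(f, g) = f·g / gcd(f, g); expanding and making the result monic gives the answer.

n^6 + 6n^5 - 27n^4 - 230n^3 - 396n^2 + 504n + 2592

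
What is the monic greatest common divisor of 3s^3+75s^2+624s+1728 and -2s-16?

Repeated division with remainder:
  3s^3+75s^2+624s+1728 = (-(3/2)s^2-(51/2)s-108)(-2s-16) + (0)
Last nonzero remainder: -2s-16. Dividing through by -2 gives the monic gcd s+8.

s+8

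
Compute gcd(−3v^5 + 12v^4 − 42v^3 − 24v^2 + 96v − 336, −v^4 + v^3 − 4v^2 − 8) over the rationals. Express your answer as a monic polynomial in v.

v^2 − 2v + 4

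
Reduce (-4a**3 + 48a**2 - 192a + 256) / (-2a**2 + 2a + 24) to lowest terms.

(2a**2 - 16a + 32)/(a + 3)

Repeated division with remainder:
  -4a**3 + 48a**2 - 192a + 256 = (2a - 22)(-2a**2 + 2a + 24) + (-196a + 784)
  -2a**2 + 2a + 24 = ((1/98)a + 3/98)(-196a + 784) + (0)
Last nonzero remainder: -196a + 784. Dividing through by -196 gives the monic gcd a - 4.
Cancel a - 4 from numerator and denominator to get the reduced form.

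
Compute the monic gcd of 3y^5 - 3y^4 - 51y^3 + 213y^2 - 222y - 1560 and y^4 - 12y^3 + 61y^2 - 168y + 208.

Repeated division with remainder:
  3y^5 - 3y^4 - 51y^3 + 213y^2 - 222y - 1560 = (3y + 33)(y^4 - 12y^3 + 61y^2 - 168y + 208) + (162y^3 - 1296y^2 + 4698y - 8424)
  y^4 - 12y^3 + 61y^2 - 168y + 208 = ((1/162)y - 2/81)(162y^3 - 1296y^2 + 4698y - 8424) + (0)
Last nonzero remainder: 162y^3 - 1296y^2 + 4698y - 8424. Dividing through by 162 gives the monic gcd y^3 - 8y^2 + 29y - 52.

y^3 - 8y^2 + 29y - 52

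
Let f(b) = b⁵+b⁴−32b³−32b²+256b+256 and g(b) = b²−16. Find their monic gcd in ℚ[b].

b²−16

Repeated division with remainder:
  b⁵+b⁴−32b³−32b²+256b+256 = (b³+b²−16b−16)(b²−16) + (0)
The last nonzero remainder b²−16 is already monic.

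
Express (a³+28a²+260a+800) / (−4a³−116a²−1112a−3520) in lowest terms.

Apply the Euclidean algorithm:
  a³+28a²+260a+800 = (−1/4)(−4a³−116a²−1112a−3520) + (−a²−18a−80)
  −4a³−116a²−1112a−3520 = (4a+44)(−a²−18a−80) + (0)
Last nonzero remainder: −a²−18a−80. Dividing through by −1 gives the monic gcd a²+18a+80.
Cancel a²+18a+80 from numerator and denominator to get the reduced form.

(−a−10)/(4a+44)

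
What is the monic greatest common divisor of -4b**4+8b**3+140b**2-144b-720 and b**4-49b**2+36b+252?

Euclidean algorithm in ℚ[b]:
  -4b**4+8b**3+140b**2-144b-720 = (-4)(b**4-49b**2+36b+252) + (8b**3-56b**2+288)
  b**4-49b**2+36b+252 = ((1/8)b+7/8)(8b**3-56b**2+288) + (0)
Last nonzero remainder: 8b**3-56b**2+288. Dividing through by 8 gives the monic gcd b**3-7b**2+36.

b**3-7b**2+36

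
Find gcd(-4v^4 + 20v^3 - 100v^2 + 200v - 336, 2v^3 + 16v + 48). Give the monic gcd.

v^2 - 2v + 12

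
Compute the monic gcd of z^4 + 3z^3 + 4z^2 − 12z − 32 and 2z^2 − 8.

Euclidean algorithm in ℚ[z]:
  z^4 + 3z^3 + 4z^2 − 12z − 32 = ((1/2)z^2 + (3/2)z + 4)(2z^2 − 8) + (0)
Last nonzero remainder: 2z^2 − 8. Dividing through by 2 gives the monic gcd z^2 − 4.

z^2 − 4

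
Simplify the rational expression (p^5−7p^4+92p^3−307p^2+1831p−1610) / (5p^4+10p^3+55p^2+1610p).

Euclidean algorithm in ℚ[p]:
  p^5−7p^4+92p^3−307p^2+1831p−1610 = ((1/5)p−9/5)(5p^4+10p^3+55p^2+1610p) + (99p^3−530p^2+4729p−1610)
  5p^4+10p^3+55p^2+1610p = ((5/99)p+3640/9801)(99p^3−530p^2+4729p−1610) + ((127400/9801)p^2−(637000/9801)p+5860400/9801)
  99p^3−530p^2+4729p−1610 = ((970299/127400)p−9801/3640)((127400/9801)p^2−(637000/9801)p+5860400/9801) + (0)
Last nonzero remainder: (127400/9801)p^2−(637000/9801)p+5860400/9801. Dividing through by 127400/9801 gives the monic gcd p^2−5p+46.
Cancel p^2−5p+46 from numerator and denominator to get the reduced form.

(p^3−2p^2+36p−35)/(5p^2+35p)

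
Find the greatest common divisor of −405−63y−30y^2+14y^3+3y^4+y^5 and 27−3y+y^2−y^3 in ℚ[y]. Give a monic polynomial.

Apply the Euclidean algorithm:
  y^5+3y^4+14y^3−30y^2−63y−405 = (−y^2−4y−15)(−y^3+y^2−3y+27) + (0)
Last nonzero remainder: −y^3+y^2−3y+27. Dividing through by −1 gives the monic gcd y^3−y^2+3y−27.

−27+3y−y^2+y^3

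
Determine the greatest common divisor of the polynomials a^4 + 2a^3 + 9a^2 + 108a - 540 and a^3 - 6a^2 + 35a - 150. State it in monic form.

a^2 - a + 30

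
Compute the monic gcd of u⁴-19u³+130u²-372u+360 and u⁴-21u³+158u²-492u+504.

u³-14u²+60u-72

Apply the Euclidean algorithm:
  u⁴-19u³+130u²-372u+360 = (u⁴-21u³+158u²-492u+504) + (2u³-28u²+120u-144)
  u⁴-21u³+158u²-492u+504 = ((1/2)u-7/2)(2u³-28u²+120u-144) + (0)
Last nonzero remainder: 2u³-28u²+120u-144. Dividing through by 2 gives the monic gcd u³-14u²+60u-72.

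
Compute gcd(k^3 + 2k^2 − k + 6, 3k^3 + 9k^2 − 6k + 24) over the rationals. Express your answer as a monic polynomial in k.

k^2 − k + 2

Apply the Euclidean algorithm:
  k^3 + 2k^2 − k + 6 = (1/3)(3k^3 + 9k^2 − 6k + 24) + (−k^2 + k − 2)
  3k^3 + 9k^2 − 6k + 24 = (−3k − 12)(−k^2 + k − 2) + (0)
Last nonzero remainder: −k^2 + k − 2. Dividing through by −1 gives the monic gcd k^2 − k + 2.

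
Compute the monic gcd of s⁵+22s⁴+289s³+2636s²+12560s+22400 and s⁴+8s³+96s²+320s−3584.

s³+12s²+144s+896

Repeated division with remainder:
  s⁵+22s⁴+289s³+2636s²+12560s+22400 = (s+14)(s⁴+8s³+96s²+320s−3584) + (81s³+972s²+11664s+72576)
  s⁴+8s³+96s²+320s−3584 = ((1/81)s−4/81)(81s³+972s²+11664s+72576) + (0)
Last nonzero remainder: 81s³+972s²+11664s+72576. Dividing through by 81 gives the monic gcd s³+12s²+144s+896.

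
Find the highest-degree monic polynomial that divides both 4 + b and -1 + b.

1

By polynomial division,
  b + 4 = (b - 1) + (5)
  b - 1 = ((1/5)b - 1/5)(5) + (0)
The last nonzero remainder is the constant 5, so the polynomials are coprime and gcd = 1.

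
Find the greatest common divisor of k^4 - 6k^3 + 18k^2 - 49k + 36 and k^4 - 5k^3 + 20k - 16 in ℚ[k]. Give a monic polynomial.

k^2 - 5k + 4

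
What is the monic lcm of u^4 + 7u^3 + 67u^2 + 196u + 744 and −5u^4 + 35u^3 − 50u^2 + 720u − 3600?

Repeated division with remainder:
  u^4 + 7u^3 + 67u^2 + 196u + 744 = (−1/5)(−5u^4 + 35u^3 − 50u^2 + 720u − 3600) + (14u^3 + 57u^2 + 340u + 24)
  −5u^4 + 35u^3 − 50u^2 + 720u − 3600 = (−(5/14)u + 775/196)(14u^3 + 57u^2 + 340u + 24) + (−(30175/196)u^2 − (30175/49)u − 181050/49)
  14u^3 + 57u^2 + 340u + 24 = (−(2744/30175)u − 196/30175)(−(30175/196)u^2 − (30175/49)u − 181050/49) + (0)
Last nonzero remainder: −(30175/196)u^2 − (30175/49)u − 181050/49. Dividing through by −30175/196 gives the monic gcd u^2 + 4u + 24.
Then lcm(f, g) = f·g / gcd(f, g); expanding and making the result monic gives the answer.

u^6 − 4u^5 + 20u^4 − 331u^3 + 598u^2 − 2304u + 22320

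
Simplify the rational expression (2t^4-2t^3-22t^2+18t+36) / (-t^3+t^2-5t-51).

By polynomial division,
  2t^4-2t^3-22t^2+18t+36 = (-2t)(-t^3+t^2-5t-51) + (-32t^2-84t+36)
  -t^3+t^2-5t-51 = ((1/32)t-29/256)(-32t^2-84t+36) + (-(1001/64)t-3003/64)
  -32t^2-84t+36 = ((2048/1001)t-768/1001)(-(1001/64)t-3003/64) + (0)
Last nonzero remainder: -(1001/64)t-3003/64. Dividing through by -1001/64 gives the monic gcd t+3.
Cancel t+3 from numerator and denominator to get the reduced form.

(-2t^3+8t^2-2t-12)/(t^2-4t+17)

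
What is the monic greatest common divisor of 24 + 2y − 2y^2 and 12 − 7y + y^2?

Repeated division with remainder:
  −2y^2 + 2y + 24 = (−2)(y^2 − 7y + 12) + (−12y + 48)
  y^2 − 7y + 12 = (−(1/12)y + 1/4)(−12y + 48) + (0)
Last nonzero remainder: −12y + 48. Dividing through by −12 gives the monic gcd y − 4.

−4 + y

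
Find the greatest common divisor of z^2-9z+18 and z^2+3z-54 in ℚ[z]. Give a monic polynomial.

Repeated division with remainder:
  z^2-9z+18 = (z^2+3z-54) + (-12z+72)
  z^2+3z-54 = (-(1/12)z-3/4)(-12z+72) + (0)
Last nonzero remainder: -12z+72. Dividing through by -12 gives the monic gcd z-6.

z-6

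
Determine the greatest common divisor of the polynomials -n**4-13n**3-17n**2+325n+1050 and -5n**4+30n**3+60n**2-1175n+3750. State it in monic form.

n**2+n-30

By polynomial division,
  -n**4-13n**3-17n**2+325n+1050 = (1/5)(-5n**4+30n**3+60n**2-1175n+3750) + (-19n**3-29n**2+560n+300)
  -5n**4+30n**3+60n**2-1175n+3750 = ((5/19)n-715/361)(-19n**3-29n**2+560n+300) + (-(52275/361)n**2-(52275/361)n+1568250/361)
  -19n**3-29n**2+560n+300 = ((6859/52275)n+722/10455)(-(52275/361)n**2-(52275/361)n+1568250/361) + (0)
Last nonzero remainder: -(52275/361)n**2-(52275/361)n+1568250/361. Dividing through by -52275/361 gives the monic gcd n**2+n-30.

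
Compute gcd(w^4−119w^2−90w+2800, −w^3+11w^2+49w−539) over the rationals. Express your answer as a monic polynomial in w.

Apply the Euclidean algorithm:
  w^4−119w^2−90w+2800 = (−w−11)(−w^3+11w^2+49w−539) + (51w^2−90w−3129)
  −w^3+11w^2+49w−539 = (−(1/51)w+157/867)(51w^2−90w−3129) + ((1140/289)w+7980/289)
  51w^2−90w−3129 = ((4913/380)w−43061/380)((1140/289)w+7980/289) + (0)
Last nonzero remainder: (1140/289)w+7980/289. Dividing through by 1140/289 gives the monic gcd w+7.

w+7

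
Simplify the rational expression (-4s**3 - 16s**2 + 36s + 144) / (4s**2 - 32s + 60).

Euclidean algorithm in ℚ[s]:
  -4s**3 - 16s**2 + 36s + 144 = (-s - 12)(4s**2 - 32s + 60) + (-288s + 864)
  4s**2 - 32s + 60 = (-(1/72)s + 5/72)(-288s + 864) + (0)
Last nonzero remainder: -288s + 864. Dividing through by -288 gives the monic gcd s - 3.
Cancel s - 3 from numerator and denominator to get the reduced form.

(-s**2 - 7s - 12)/(s - 5)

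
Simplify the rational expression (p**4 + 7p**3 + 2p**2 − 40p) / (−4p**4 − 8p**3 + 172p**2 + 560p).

(−p + 2)/(4p − 28)

Repeated division with remainder:
  p**4 + 7p**3 + 2p**2 − 40p = (−1/4)(−4p**4 − 8p**3 + 172p**2 + 560p) + (5p**3 + 45p**2 + 100p)
  −4p**4 − 8p**3 + 172p**2 + 560p = (−(4/5)p + 28/5)(5p**3 + 45p**2 + 100p) + (0)
Last nonzero remainder: 5p**3 + 45p**2 + 100p. Dividing through by 5 gives the monic gcd p**3 + 9p**2 + 20p.
Cancel p**3 + 9p**2 + 20p from numerator and denominator to get the reduced form.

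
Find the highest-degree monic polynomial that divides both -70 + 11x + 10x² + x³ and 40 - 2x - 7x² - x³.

Euclidean algorithm in ℚ[x]:
  x³ + 10x² + 11x - 70 = (-1)(-x³ - 7x² - 2x + 40) + (3x² + 9x - 30)
  -x³ - 7x² - 2x + 40 = (-(1/3)x - 4/3)(3x² + 9x - 30) + (0)
Last nonzero remainder: 3x² + 9x - 30. Dividing through by 3 gives the monic gcd x² + 3x - 10.

-10 + 3x + x²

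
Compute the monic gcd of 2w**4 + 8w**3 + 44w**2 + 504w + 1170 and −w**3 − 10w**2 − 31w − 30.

w**2 + 8w + 15

Repeated division with remainder:
  2w**4 + 8w**3 + 44w**2 + 504w + 1170 = (−2w + 12)(−w**3 − 10w**2 − 31w − 30) + (102w**2 + 816w + 1530)
  −w**3 − 10w**2 − 31w − 30 = (−(1/102)w − 1/51)(102w**2 + 816w + 1530) + (0)
Last nonzero remainder: 102w**2 + 816w + 1530. Dividing through by 102 gives the monic gcd w**2 + 8w + 15.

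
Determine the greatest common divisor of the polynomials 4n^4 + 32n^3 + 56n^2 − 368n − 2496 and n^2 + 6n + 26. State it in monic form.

By polynomial division,
  4n^4 + 32n^3 + 56n^2 − 368n − 2496 = (4n^2 + 8n − 96)(n^2 + 6n + 26) + (0)
The last nonzero remainder n^2 + 6n + 26 is already monic.

n^2 + 6n + 26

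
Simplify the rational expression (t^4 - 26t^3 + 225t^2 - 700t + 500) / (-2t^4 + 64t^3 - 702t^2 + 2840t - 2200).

(-t + 5)/(2t - 22)

By polynomial division,
  t^4 - 26t^3 + 225t^2 - 700t + 500 = (-1/2)(-2t^4 + 64t^3 - 702t^2 + 2840t - 2200) + (6t^3 - 126t^2 + 720t - 600)
  -2t^4 + 64t^3 - 702t^2 + 2840t - 2200 = (-(1/3)t + 11/3)(6t^3 - 126t^2 + 720t - 600) + (0)
Last nonzero remainder: 6t^3 - 126t^2 + 720t - 600. Dividing through by 6 gives the monic gcd t^3 - 21t^2 + 120t - 100.
Cancel t^3 - 21t^2 + 120t - 100 from numerator and denominator to get the reduced form.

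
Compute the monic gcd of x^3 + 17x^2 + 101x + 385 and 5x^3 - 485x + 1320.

Repeated division with remainder:
  x^3 + 17x^2 + 101x + 385 = (1/5)(5x^3 - 485x + 1320) + (17x^2 + 198x + 121)
  5x^3 - 485x + 1320 = ((5/17)x - 990/289)(17x^2 + 198x + 121) + ((45570/289)x + 501270/289)
  17x^2 + 198x + 121 = ((4913/45570)x + 3179/45570)((45570/289)x + 501270/289) + (0)
Last nonzero remainder: (45570/289)x + 501270/289. Dividing through by 45570/289 gives the monic gcd x + 11.

x + 11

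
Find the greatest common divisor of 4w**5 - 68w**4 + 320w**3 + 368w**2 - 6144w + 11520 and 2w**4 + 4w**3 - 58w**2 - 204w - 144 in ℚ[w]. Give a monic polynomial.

w**2 - 2w - 24

Repeated division with remainder:
  4w**5 - 68w**4 + 320w**3 + 368w**2 - 6144w + 11520 = (2w - 38)(2w**4 + 4w**3 - 58w**2 - 204w - 144) + (588w**3 - 1428w**2 - 13608w + 6048)
  2w**4 + 4w**3 - 58w**2 - 204w - 144 = ((1/294)w + 31/2058)(588w**3 - 1428w**2 - 13608w + 6048) + ((480/49)w**2 - (960/49)w - 11520/49)
  588w**3 - 1428w**2 - 13608w + 6048 = ((2401/40)w - 1029/40)((480/49)w**2 - (960/49)w - 11520/49) + (0)
Last nonzero remainder: (480/49)w**2 - (960/49)w - 11520/49. Dividing through by 480/49 gives the monic gcd w**2 - 2w - 24.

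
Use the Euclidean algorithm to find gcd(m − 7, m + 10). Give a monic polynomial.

1

Repeated division with remainder:
  m − 7 = (m + 10) + (−17)
  m + 10 = (−(1/17)m − 10/17)(−17) + (0)
The last nonzero remainder is the constant −17, so the polynomials are coprime and gcd = 1.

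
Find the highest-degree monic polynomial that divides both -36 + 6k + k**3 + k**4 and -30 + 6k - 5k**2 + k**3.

6 + k**2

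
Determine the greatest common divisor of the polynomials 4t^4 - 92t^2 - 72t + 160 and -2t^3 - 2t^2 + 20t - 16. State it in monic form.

t^2 + 3t - 4

Euclidean algorithm in ℚ[t]:
  4t^4 - 92t^2 - 72t + 160 = (-2t + 2)(-2t^3 - 2t^2 + 20t - 16) + (-48t^2 - 144t + 192)
  -2t^3 - 2t^2 + 20t - 16 = ((1/24)t - 1/12)(-48t^2 - 144t + 192) + (0)
Last nonzero remainder: -48t^2 - 144t + 192. Dividing through by -48 gives the monic gcd t^2 + 3t - 4.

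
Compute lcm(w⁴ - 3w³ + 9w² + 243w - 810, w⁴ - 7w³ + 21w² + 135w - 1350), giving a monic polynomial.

w⁶ - 4w⁵ - 18w⁴ + 324w³ - 1323w² - 6480w + 24300

Repeated division with remainder:
  w⁴ - 3w³ + 9w² + 243w - 810 = (w⁴ - 7w³ + 21w² + 135w - 1350) + (4w³ - 12w² + 108w + 540)
  w⁴ - 7w³ + 21w² + 135w - 1350 = ((1/4)w - 1)(4w³ - 12w² + 108w + 540) + (-18w² + 108w - 810)
  4w³ - 12w² + 108w + 540 = (-(2/9)w - 2/3)(-18w² + 108w - 810) + (0)
Last nonzero remainder: -18w² + 108w - 810. Dividing through by -18 gives the monic gcd w² - 6w + 45.
Then lcm(f, g) = f·g / gcd(f, g); expanding and making the result monic gives the answer.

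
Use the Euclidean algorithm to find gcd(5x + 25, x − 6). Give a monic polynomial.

Repeated division with remainder:
  5x + 25 = (5)(x − 6) + (55)
  x − 6 = ((1/55)x − 6/55)(55) + (0)
The last nonzero remainder is the constant 55, so the polynomials are coprime and gcd = 1.

1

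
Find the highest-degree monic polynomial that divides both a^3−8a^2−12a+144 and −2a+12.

Apply the Euclidean algorithm:
  a^3−8a^2−12a+144 = (−(1/2)a^2+a+12)(−2a+12) + (0)
Last nonzero remainder: −2a+12. Dividing through by −2 gives the monic gcd a−6.

a−6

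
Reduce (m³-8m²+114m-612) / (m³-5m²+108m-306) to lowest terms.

(m-6)/(m-3)

Repeated division with remainder:
  m³-8m²+114m-612 = (m³-5m²+108m-306) + (-3m²+6m-306)
  m³-5m²+108m-306 = (-(1/3)m+1)(-3m²+6m-306) + (0)
Last nonzero remainder: -3m²+6m-306. Dividing through by -3 gives the monic gcd m²-2m+102.
Cancel m²-2m+102 from numerator and denominator to get the reduced form.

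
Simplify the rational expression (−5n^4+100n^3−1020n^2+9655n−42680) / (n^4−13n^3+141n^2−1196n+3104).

Euclidean algorithm in ℚ[n]:
  −5n^4+100n^3−1020n^2+9655n−42680 = (−5)(n^4−13n^3+141n^2−1196n+3104) + (35n^3−315n^2+3675n−27160)
  n^4−13n^3+141n^2−1196n+3104 = ((1/35)n−4/35)(35n^3−315n^2+3675n−27160) + (0)
Last nonzero remainder: 35n^3−315n^2+3675n−27160. Dividing through by 35 gives the monic gcd n^3−9n^2+105n−776.
Cancel n^3−9n^2+105n−776 from numerator and denominator to get the reduced form.

(−5n+55)/(n−4)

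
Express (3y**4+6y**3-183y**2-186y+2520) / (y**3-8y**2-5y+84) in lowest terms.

(3y**3+18y**2-111y-630)/(y**2-4y-21)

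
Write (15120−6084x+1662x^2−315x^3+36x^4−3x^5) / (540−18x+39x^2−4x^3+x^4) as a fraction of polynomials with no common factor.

(420−99x+18x^2−3x^3)/(15+2x+x^2)

By polynomial division,
  −3x^5+36x^4−315x^3+1662x^2−6084x+15120 = (−3x+24)(x^4−4x^3+39x^2−18x+540) + (−102x^3+672x^2−4032x+2160)
  x^4−4x^3+39x^2−18x+540 = (−(1/102)x−22/867)(−102x^3+672x^2−4032x+2160) + ((4775/289)x^2−(28650/289)x+171900/289)
  −102x^3+672x^2−4032x+2160 = (−(29478/4775)x+3468/955)((4775/289)x^2−(28650/289)x+171900/289) + (0)
Last nonzero remainder: (4775/289)x^2−(28650/289)x+171900/289. Dividing through by 4775/289 gives the monic gcd x^2−6x+36.
Cancel x^2−6x+36 from numerator and denominator to get the reduced form.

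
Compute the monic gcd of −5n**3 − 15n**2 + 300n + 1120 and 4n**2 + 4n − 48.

Euclidean algorithm in ℚ[n]:
  −5n**3 − 15n**2 + 300n + 1120 = (−(5/4)n − 5/2)(4n**2 + 4n − 48) + (250n + 1000)
  4n**2 + 4n − 48 = ((2/125)n − 6/125)(250n + 1000) + (0)
Last nonzero remainder: 250n + 1000. Dividing through by 250 gives the monic gcd n + 4.

n + 4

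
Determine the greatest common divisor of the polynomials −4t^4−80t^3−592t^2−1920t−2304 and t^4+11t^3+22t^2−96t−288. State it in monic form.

t^3+14t^2+64t+96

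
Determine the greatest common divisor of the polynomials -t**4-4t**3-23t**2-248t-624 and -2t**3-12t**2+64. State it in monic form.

By polynomial division,
  -t**4-4t**3-23t**2-248t-624 = ((1/2)t-1)(-2t**3-12t**2+64) + (-35t**2-280t-560)
  -2t**3-12t**2+64 = ((2/35)t-4/35)(-35t**2-280t-560) + (0)
Last nonzero remainder: -35t**2-280t-560. Dividing through by -35 gives the monic gcd t**2+8t+16.

t**2+8t+16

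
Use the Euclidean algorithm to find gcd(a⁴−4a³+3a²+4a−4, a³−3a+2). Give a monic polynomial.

a−1

Apply the Euclidean algorithm:
  a⁴−4a³+3a²+4a−4 = (a−4)(a³−3a+2) + (6a²−10a+4)
  a³−3a+2 = ((1/6)a+5/18)(6a²−10a+4) + (−(8/9)a+8/9)
  6a²−10a+4 = (−(27/4)a+9/2)(−(8/9)a+8/9) + (0)
Last nonzero remainder: −(8/9)a+8/9. Dividing through by −8/9 gives the monic gcd a−1.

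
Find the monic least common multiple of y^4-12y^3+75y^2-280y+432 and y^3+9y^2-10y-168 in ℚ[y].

By polynomial division,
  y^4-12y^3+75y^2-280y+432 = (y-21)(y^3+9y^2-10y-168) + (274y^2-322y-3096)
  y^3+9y^2-10y-168 = ((1/274)y+697/18769)(274y^2-322y-3096) + ((248820/18769)y-995280/18769)
  274y^2-322y-3096 = ((2571353/124410)y+2421201/41470)((248820/18769)y-995280/18769) + (0)
Last nonzero remainder: (248820/18769)y-995280/18769. Dividing through by 248820/18769 gives the monic gcd y-4.
Then lcm(f, g) = f·g / gcd(f, g); expanding and making the result monic gives the answer.

y^6+y^5-39y^4+191y^3-58y^2-6144y+18144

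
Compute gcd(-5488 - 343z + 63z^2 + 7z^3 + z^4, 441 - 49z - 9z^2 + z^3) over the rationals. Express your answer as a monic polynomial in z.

Euclidean algorithm in ℚ[z]:
  z^4 + 7z^3 + 63z^2 - 343z - 5488 = (z + 16)(z^3 - 9z^2 - 49z + 441) + (256z^2 - 12544)
  z^3 - 9z^2 - 49z + 441 = ((1/256)z - 9/256)(256z^2 - 12544) + (0)
Last nonzero remainder: 256z^2 - 12544. Dividing through by 256 gives the monic gcd z^2 - 49.

-49 + z^2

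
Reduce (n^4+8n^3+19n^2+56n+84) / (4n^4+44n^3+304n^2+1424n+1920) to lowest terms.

Repeated division with remainder:
  n^4+8n^3+19n^2+56n+84 = (1/4)(4n^4+44n^3+304n^2+1424n+1920) + (-3n^3-57n^2-300n-396)
  4n^4+44n^3+304n^2+1424n+1920 = (-(4/3)n+32/3)(-3n^3-57n^2-300n-396) + (512n^2+4096n+6144)
  -3n^3-57n^2-300n-396 = (-(3/512)n-33/512)(512n^2+4096n+6144) + (0)
Last nonzero remainder: 512n^2+4096n+6144. Dividing through by 512 gives the monic gcd n^2+8n+12.
Cancel n^2+8n+12 from numerator and denominator to get the reduced form.

(n^2+7)/(4n^2+12n+160)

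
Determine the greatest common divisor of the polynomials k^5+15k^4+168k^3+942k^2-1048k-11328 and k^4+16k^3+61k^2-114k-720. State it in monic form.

k^2+5k-24

Apply the Euclidean algorithm:
  k^5+15k^4+168k^3+942k^2-1048k-11328 = (k-1)(k^4+16k^3+61k^2-114k-720) + (123k^3+1117k^2-442k-12048)
  k^4+16k^3+61k^2-114k-720 = ((1/123)k+851/15129)(123k^3+1117k^2-442k-12048) + ((26668/15129)k^2+(133340/15129)k-213344/5043)
  123k^3+1117k^2-442k-12048 = ((1860867/26668)k+3797379/13334)((26668/15129)k^2+(133340/15129)k-213344/5043) + (0)
Last nonzero remainder: (26668/15129)k^2+(133340/15129)k-213344/5043. Dividing through by 26668/15129 gives the monic gcd k^2+5k-24.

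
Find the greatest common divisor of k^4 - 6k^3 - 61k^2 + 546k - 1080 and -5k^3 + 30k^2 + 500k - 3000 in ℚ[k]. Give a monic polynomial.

Repeated division with remainder:
  k^4 - 6k^3 - 61k^2 + 546k - 1080 = (-(1/5)k)(-5k^3 + 30k^2 + 500k - 3000) + (39k^2 - 54k - 1080)
  -5k^3 + 30k^2 + 500k - 3000 = (-(5/39)k + 100/169)(39k^2 - 54k - 1080) + ((66500/169)k - 399000/169)
  39k^2 - 54k - 1080 = ((6591/66500)k + 1521/3325)((66500/169)k - 399000/169) + (0)
Last nonzero remainder: (66500/169)k - 399000/169. Dividing through by 66500/169 gives the monic gcd k - 6.

k - 6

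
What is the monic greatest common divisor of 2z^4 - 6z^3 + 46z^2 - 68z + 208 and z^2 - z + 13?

z^2 - z + 13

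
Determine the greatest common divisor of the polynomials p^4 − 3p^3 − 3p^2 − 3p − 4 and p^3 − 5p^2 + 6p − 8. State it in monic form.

Repeated division with remainder:
  p^4 − 3p^3 − 3p^2 − 3p − 4 = (p + 2)(p^3 − 5p^2 + 6p − 8) + (p^2 − 7p + 12)
  p^3 − 5p^2 + 6p − 8 = (p + 2)(p^2 − 7p + 12) + (8p − 32)
  p^2 − 7p + 12 = ((1/8)p − 3/8)(8p − 32) + (0)
Last nonzero remainder: 8p − 32. Dividing through by 8 gives the monic gcd p − 4.

p − 4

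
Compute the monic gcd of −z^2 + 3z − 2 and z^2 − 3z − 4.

1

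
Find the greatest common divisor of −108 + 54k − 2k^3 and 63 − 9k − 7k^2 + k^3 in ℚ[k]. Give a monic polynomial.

−3 + k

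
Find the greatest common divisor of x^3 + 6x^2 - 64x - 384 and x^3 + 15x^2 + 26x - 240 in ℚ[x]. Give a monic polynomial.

x + 8

Apply the Euclidean algorithm:
  x^3 + 6x^2 - 64x - 384 = (x^3 + 15x^2 + 26x - 240) + (-9x^2 - 90x - 144)
  x^3 + 15x^2 + 26x - 240 = (-(1/9)x - 5/9)(-9x^2 - 90x - 144) + (-40x - 320)
  -9x^2 - 90x - 144 = ((9/40)x + 9/20)(-40x - 320) + (0)
Last nonzero remainder: -40x - 320. Dividing through by -40 gives the monic gcd x + 8.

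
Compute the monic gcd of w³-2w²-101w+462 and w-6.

Repeated division with remainder:
  w³-2w²-101w+462 = (w²+4w-77)(w-6) + (0)
The last nonzero remainder w-6 is already monic.

w-6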